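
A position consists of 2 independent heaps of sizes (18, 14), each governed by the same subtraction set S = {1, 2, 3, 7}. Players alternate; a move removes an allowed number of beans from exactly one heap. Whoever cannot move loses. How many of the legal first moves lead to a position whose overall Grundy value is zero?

All heaps use S = {1, 2, 3, 7}:
n :  0  1  2  3  4  5  6  7  8  9 10 11 12 13 14 15 16 17 18
G :  0  1  2  3  0  1  2  3  0  1  2  3  0  1  2  3  0  1  2
Heap A: G(18) = 2.
Heap B: G(14) = 2.
Combined Grundy value = 2 ⊕ 2 = 0.
A winning move leaves total XOR = 0, i.e. changes one component's Grundy value g to g ⊕ X where X is the current total.
Heap A: target g' = 2⊕0 = 2, but every legal move changes the Grundy value (mex property), so 0 moves.
Heap B: target g' = 2⊕0 = 2, but every legal move changes the Grundy value (mex property), so 0 moves.

0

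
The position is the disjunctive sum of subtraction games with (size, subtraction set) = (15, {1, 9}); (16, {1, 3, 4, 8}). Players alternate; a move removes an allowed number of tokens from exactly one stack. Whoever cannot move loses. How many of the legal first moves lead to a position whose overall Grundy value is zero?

Stack A, S = {1, 9}:
G(0) = 0
G(1) = mex{0} = 1
G(2) = mex{1} = 0
G(3) = mex{0} = 1
G(4) = mex{1} = 0
G(5) = mex{0} = 1
G(6) = mex{1} = 0
G(7) = mex{0} = 1
G(8) = mex{1} = 0
G(9) = mex{0,0} = 1
G(10) = mex{1,1} = 0
G(11) = mex{0,0} = 1
G(12) = mex{1,1} = 0
G(13) = mex{0,0} = 1
G(14) = mex{1,1} = 0
G(15) = mex{0,0} = 1
G_A(15) = 1.
Stack B, S = {1, 3, 4, 8}:
G(0) = 0
G(1) = mex{0} = 1
G(2) = mex{1} = 0
G(3) = mex{0,0} = 1
G(4) = mex{1,1,0} = 2
G(5) = mex{2,0,1} = 3
G(6) = mex{3,1,0} = 2
G(7) = mex{2,2,1} = 0
G(8) = mex{0,3,2,0} = 1
G(9) = mex{1,2,3,1} = 0
G(10) = mex{0,0,2,0} = 1
G(11) = mex{1,1,0,1} = 2
G(12) = mex{2,0,1,2} = 3
G(13) = mex{3,1,0,3} = 2
G(14) = mex{2,2,1,2} = 0
G(15) = mex{0,3,2,0} = 1
G(16) = mex{1,2,3,1} = 0
G_B(16) = 0.
Combined Grundy value = 1 ⊕ 0 = 1.
A winning move leaves total XOR = 0, i.e. changes one component's Grundy value g to g ⊕ X where X is the current total.
Stack A: need g' = 1⊕1 = 0. Options: 15−1→G=0, 15−9→G=0. Hits: 2.
Stack B: need g' = 0⊕1 = 1. Options: 16−1→G=1, 16−3→G=2, 16−4→G=3, 16−8→G=1. Hits: 2.

4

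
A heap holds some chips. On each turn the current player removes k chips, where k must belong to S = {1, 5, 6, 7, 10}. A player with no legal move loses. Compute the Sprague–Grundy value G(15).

G(0) = 0
G(1) = mex{0} = 1
G(2) = mex{1} = 0
G(3) = mex{0} = 1
G(4) = mex{1} = 0
G(5) = mex{0,0} = 1
G(6) = mex{1,1,0} = 2
G(7) = mex{2,0,1,0} = 3
G(8) = mex{3,1,0,1} = 2
G(9) = mex{2,0,1,0} = 3
G(10) = mex{3,1,0,1,0} = 2
G(11) = mex{2,2,1,0,1} = 3
G(12) = mex{3,3,2,1,0} = 4
G(13) = mex{4,2,3,2,1} = 0
G(14) = mex{0,3,2,3,0} = 1
G(15) = mex{1,2,3,2,1} = 0

0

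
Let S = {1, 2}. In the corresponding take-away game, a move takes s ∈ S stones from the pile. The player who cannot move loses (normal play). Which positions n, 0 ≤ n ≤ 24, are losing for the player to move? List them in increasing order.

G(0) = 0
G(1) = mex{0} = 1
G(2) = mex{1,0} = 2
G(3) = mex{2,1} = 0
G(4) = mex{0,2} = 1
G(5) = mex{1,0} = 2
G(6) = mex{2,1} = 0
G(7) = mex{0,2} = 1
G(8) = mex{1,0} = 2
G(9) = mex{2,1} = 0
G(10) = mex{0,2} = 1
G(11) = mex{1,0} = 2
G(12) = mex{2,1} = 0
G(13) = mex{0,2} = 1
G(14) = mex{1,0} = 2
G(15) = mex{2,1} = 0
G(16) = mex{0,2} = 1
G(17) = mex{1,0} = 2
G(18) = mex{2,1} = 0
G(19) = mex{0,2} = 1
G(20) = mex{1,0} = 2
G(21) = mex{2,1} = 0
G(22) = mex{0,2} = 1
G(23) = mex{1,0} = 2
G(24) = mex{2,1} = 0
P-positions are exactly the n with G(n) = 0.

0, 3, 6, 9, 12, 15, 18, 21, 24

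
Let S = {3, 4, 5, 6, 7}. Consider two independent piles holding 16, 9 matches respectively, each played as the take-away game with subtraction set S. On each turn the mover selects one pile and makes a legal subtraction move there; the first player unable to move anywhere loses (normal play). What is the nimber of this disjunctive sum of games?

All piles use S = {3, 4, 5, 6, 7}:
G(0) = 0
G(1) = mex{} = 0
G(2) = mex{} = 0
G(3) = mex{0} = 1
G(4) = mex{0,0} = 1
G(5) = mex{0,0,0} = 1
G(6) = mex{1,0,0,0} = 2
G(7) = mex{1,1,0,0,0} = 2
G(8) = mex{1,1,1,0,0} = 2
G(9) = mex{2,1,1,1,0} = 3
G(10) = mex{2,2,1,1,1} = 0
G(11) = mex{2,2,2,1,1} = 0
G(12) = mex{3,2,2,2,1} = 0
G(13) = mex{0,3,2,2,2} = 1
G(14) = mex{0,0,3,2,2} = 1
G(15) = mex{0,0,0,3,2} = 1
G(16) = mex{1,0,0,0,3} = 2
Pile A: G(16) = 2.
Pile B: G(9) = 3.
Combined Grundy value = 2 ⊕ 3 = 1.

1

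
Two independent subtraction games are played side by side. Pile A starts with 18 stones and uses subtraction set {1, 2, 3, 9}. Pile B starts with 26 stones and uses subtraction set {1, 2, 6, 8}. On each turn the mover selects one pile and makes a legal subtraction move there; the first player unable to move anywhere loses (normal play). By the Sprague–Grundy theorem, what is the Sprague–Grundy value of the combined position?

0

Pile A, S = {1, 2, 3, 9}:
n :  0  1  2  3  4  5  6  7  8  9 10 11 12 13 14 15 16 17 18
G :  0  1  2  3  0  1  2  3  0  1  2  3  0  1  2  3  0  1  2
G_A(18) = 2.
Pile B, S = {1, 2, 6, 8}:
G(0) = 0
G(1) = mex{0} = 1
G(2) = mex{1,0} = 2
G(3) = mex{2,1} = 0
G(4) = mex{0,2} = 1
G(5) = mex{1,0} = 2
G(6) = mex{2,1,0} = 3
G(7) = mex{3,2,1} = 0
G(8) = mex{0,3,2,0} = 1
G(9) = mex{1,0,0,1} = 2
G(10) = mex{2,1,1,2} = 0
G(11) = mex{0,2,2,0} = 1
G(12) = mex{1,0,3,1} = 2
G(13) = mex{2,1,0,2} = 3
G(14) = mex{3,2,1,3} = 0
G(15) = mex{0,3,2,0} = 1
G(16) = mex{1,0,0,1} = 2
G(17) = mex{2,1,1,2} = 0
G(18) = mex{0,2,2,0} = 1
G(19) = mex{1,0,3,1} = 2
G(20) = mex{2,1,0,2} = 3
G(21) = mex{3,2,1,3} = 0
G(22) = mex{0,3,2,0} = 1
G(23) = mex{1,0,0,1} = 2
G(24) = mex{2,1,1,2} = 0
G(25) = mex{0,2,2,0} = 1
G(26) = mex{1,0,3,1} = 2
G_B(26) = 2.
Combined Grundy value = 2 ⊕ 2 = 0.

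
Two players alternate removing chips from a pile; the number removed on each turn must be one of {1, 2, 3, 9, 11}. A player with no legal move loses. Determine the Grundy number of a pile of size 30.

n :  0  1  2  3  4  5  6  7  8  9 10 11 12 13 14 15 16 17 18 19 20 21 22 23 24 25 26 27 28 29 30
G :  0  1  2  3  0  1  2  3  0  1  2  3  0  1  2  3  0  1  2  3  0  1  2  3  0  1  2  3  0  1  2

2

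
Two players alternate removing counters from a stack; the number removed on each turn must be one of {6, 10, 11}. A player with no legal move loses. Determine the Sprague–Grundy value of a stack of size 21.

n :  0  1  2  3  4  5  6  7  8  9 10 11 12 13 14 15 16 17 18 19 20 21
G :  0  0  0  0  0  0  1  1  1  1  1  1  2  2  2  2  2  0  0  0  0  0

0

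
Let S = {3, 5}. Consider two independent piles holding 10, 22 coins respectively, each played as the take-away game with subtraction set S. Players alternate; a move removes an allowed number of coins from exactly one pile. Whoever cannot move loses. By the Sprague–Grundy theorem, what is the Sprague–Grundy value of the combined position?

All piles use S = {3, 5}:
n :  0  1  2  3  4  5  6  7  8  9 10 11 12 13 14 15 16 17 18 19 20 21 22
G :  0  0  0  1  1  1  2  2  0  0  0  1  1  1  2  2  0  0  0  1  1  1  2
Pile A: G(10) = 0.
Pile B: G(22) = 2.
Combined Grundy value = 0 ⊕ 2 = 2.

2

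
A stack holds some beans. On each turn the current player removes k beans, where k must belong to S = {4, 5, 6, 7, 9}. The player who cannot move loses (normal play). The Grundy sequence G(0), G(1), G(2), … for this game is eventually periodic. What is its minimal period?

n :  0  1  2  3  4  5  6  7  8  9 10 11 12 13 14 15 16 17 18 19 20 21 22 23 24 25 26 27
G :  0  0  0  0  1  1  1  1  2  2  2  2  3  0  0  0  0  1  1  1  1  2  2  2  2  3  0  0
G(n+13) = G(n) holds for n = 0,…,8 (a full window of length max(S) = 9), so the sequence is purely periodic with period 13.

13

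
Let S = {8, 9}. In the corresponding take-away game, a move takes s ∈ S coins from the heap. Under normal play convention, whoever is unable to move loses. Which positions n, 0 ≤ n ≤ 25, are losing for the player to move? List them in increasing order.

0, 1, 2, 3, 4, 5, 6, 7, 17, 18, 19, 20, 21, 22, 23, 24

G(0) = 0
G(1) = mex{} = 0
G(2) = mex{} = 0
G(3) = mex{} = 0
G(4) = mex{} = 0
G(5) = mex{} = 0
G(6) = mex{} = 0
G(7) = mex{} = 0
G(8) = mex{0} = 1
G(9) = mex{0,0} = 1
G(10) = mex{0,0} = 1
G(11) = mex{0,0} = 1
G(12) = mex{0,0} = 1
G(13) = mex{0,0} = 1
G(14) = mex{0,0} = 1
G(15) = mex{0,0} = 1
G(16) = mex{1,0} = 2
G(17) = mex{1,1} = 0
G(18) = mex{1,1} = 0
G(19) = mex{1,1} = 0
G(20) = mex{1,1} = 0
G(21) = mex{1,1} = 0
G(22) = mex{1,1} = 0
G(23) = mex{1,1} = 0
G(24) = mex{2,1} = 0
G(25) = mex{0,2} = 1
P-positions are exactly the n with G(n) = 0.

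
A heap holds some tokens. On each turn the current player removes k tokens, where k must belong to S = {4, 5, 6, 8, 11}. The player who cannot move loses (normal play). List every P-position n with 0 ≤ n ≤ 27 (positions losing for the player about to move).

n :  0  1  2  3  4  5  6  7  8  9 10 11 12 13 14 15 16 17 18 19 20 21 22 23 24 25 26 27
G :  0  0  0  0  1  1  1  1  2  2  2  2  3  3  3  0  0  0  0  1  1  1  1  2  2  2  2  3
P-positions are exactly the n with G(n) = 0.

0, 1, 2, 3, 15, 16, 17, 18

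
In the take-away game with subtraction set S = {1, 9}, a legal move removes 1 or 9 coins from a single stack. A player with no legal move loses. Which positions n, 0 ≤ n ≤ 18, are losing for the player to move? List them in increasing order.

0, 2, 4, 6, 8, 10, 12, 14, 16, 18

G(0) = 0
G(1) = mex{0} = 1
G(2) = mex{1} = 0
G(3) = mex{0} = 1
G(4) = mex{1} = 0
G(5) = mex{0} = 1
G(6) = mex{1} = 0
G(7) = mex{0} = 1
G(8) = mex{1} = 0
G(9) = mex{0,0} = 1
G(10) = mex{1,1} = 0
G(11) = mex{0,0} = 1
G(12) = mex{1,1} = 0
G(13) = mex{0,0} = 1
G(14) = mex{1,1} = 0
G(15) = mex{0,0} = 1
G(16) = mex{1,1} = 0
G(17) = mex{0,0} = 1
G(18) = mex{1,1} = 0
P-positions are exactly the n with G(n) = 0.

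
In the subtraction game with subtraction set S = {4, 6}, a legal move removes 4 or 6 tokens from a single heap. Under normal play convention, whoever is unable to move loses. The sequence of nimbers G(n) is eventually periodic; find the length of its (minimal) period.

n :  0  1  2  3  4  5  6  7  8  9 10 11 12 13 14 15 16 17 18 19 20 21
G :  0  0  0  0  1  1  1  1  2  2  0  0  0  0  1  1  1  1  2  2  0  0
G(n+10) = G(n) holds for n = 0,…,5 (a full window of length max(S) = 6), so the sequence is purely periodic with period 10.

10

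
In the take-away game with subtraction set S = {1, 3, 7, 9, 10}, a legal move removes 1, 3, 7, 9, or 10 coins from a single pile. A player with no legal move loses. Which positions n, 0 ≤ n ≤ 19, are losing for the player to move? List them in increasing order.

0, 2, 4, 6, 8, 19

G(0) = 0
G(1) = mex{0} = 1
G(2) = mex{1} = 0
G(3) = mex{0,0} = 1
G(4) = mex{1,1} = 0
G(5) = mex{0,0} = 1
G(6) = mex{1,1} = 0
G(7) = mex{0,0,0} = 1
G(8) = mex{1,1,1} = 0
G(9) = mex{0,0,0,0} = 1
G(10) = mex{1,1,1,1,0} = 2
G(11) = mex{2,0,0,0,1} = 3
G(12) = mex{3,1,1,1,0} = 2
G(13) = mex{2,2,0,0,1} = 3
G(14) = mex{3,3,1,1,0} = 2
G(15) = mex{2,2,0,0,1} = 3
G(16) = mex{3,3,1,1,0} = 2
G(17) = mex{2,2,2,0,1} = 3
G(18) = mex{3,3,3,1,0} = 2
G(19) = mex{2,2,2,2,1} = 0
P-positions are exactly the n with G(n) = 0.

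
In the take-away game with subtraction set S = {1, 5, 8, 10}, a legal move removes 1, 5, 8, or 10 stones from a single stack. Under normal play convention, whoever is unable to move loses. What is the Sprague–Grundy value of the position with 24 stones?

n :  0  1  2  3  4  5  6  7  8  9 10 11 12 13 14 15 16 17 18 19 20 21 22 23 24
G :  0  1  0  1  0  1  0  1  2  3  2  3  2  0  1  0  1  0  1  0  1  2  3  2  3

3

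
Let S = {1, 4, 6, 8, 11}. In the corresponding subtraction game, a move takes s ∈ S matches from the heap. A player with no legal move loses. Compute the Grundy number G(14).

G(0) = 0
G(1) = mex{0} = 1
G(2) = mex{1} = 0
G(3) = mex{0} = 1
G(4) = mex{1,0} = 2
G(5) = mex{2,1} = 0
G(6) = mex{0,0,0} = 1
G(7) = mex{1,1,1} = 0
G(8) = mex{0,2,0,0} = 1
G(9) = mex{1,0,1,1} = 2
G(10) = mex{2,1,2,0} = 3
G(11) = mex{3,0,0,1,0} = 2
G(12) = mex{2,1,1,2,1} = 0
G(13) = mex{0,2,0,0,0} = 1
G(14) = mex{1,3,1,1,1} = 0

0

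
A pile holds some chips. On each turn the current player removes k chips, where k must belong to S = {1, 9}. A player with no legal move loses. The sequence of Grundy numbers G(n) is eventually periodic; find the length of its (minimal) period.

G(0) = 0
G(1) = mex{0} = 1
G(2) = mex{1} = 0
G(3) = mex{0} = 1
G(4) = mex{1} = 0
G(5) = mex{0} = 1
G(6) = mex{1} = 0
G(7) = mex{0} = 1
G(8) = mex{1} = 0
G(9) = mex{0,0} = 1
G(10) = mex{1,1} = 0
G(11) = mex{0,0} = 1
G(12) = mex{1,1} = 0
G(13) = mex{0,0} = 1
G(14) = mex{1,1} = 0
G(n+2) = G(n) holds for n = 0,…,8 (a full window of length max(S) = 9), so the sequence is purely periodic with period 2.

2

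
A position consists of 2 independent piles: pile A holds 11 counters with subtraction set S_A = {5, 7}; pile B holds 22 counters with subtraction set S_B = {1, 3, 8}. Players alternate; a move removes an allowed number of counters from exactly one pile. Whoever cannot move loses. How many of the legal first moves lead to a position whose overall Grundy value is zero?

3

Pile A, S = {5, 7}:
n :  0  1  2  3  4  5  6  7  8  9 10 11
G :  0  0  0  0  0  1  1  1  1  1  2  2
G_A(11) = 2.
Pile B, S = {1, 3, 8}:
n :  0  1  2  3  4  5  6  7  8  9 10 11 12 13 14 15 16 17 18 19 20 21 22
G :  0  1  0  1  0  1  0  1  2  3  2  0  1  0  1  0  1  0  1  2  3  2  0
G_B(22) = 0.
Combined Grundy value = 2 ⊕ 0 = 2.
A winning move leaves total XOR = 0, i.e. changes one component's Grundy value g to g ⊕ X where X is the current total.
Pile A: need g' = 2⊕2 = 0. Options: 11−5→G=1, 11−7→G=0. Hits: 1.
Pile B: need g' = 0⊕2 = 2. Options: 22−1→G=2, 22−3→G=2, 22−8→G=1. Hits: 2.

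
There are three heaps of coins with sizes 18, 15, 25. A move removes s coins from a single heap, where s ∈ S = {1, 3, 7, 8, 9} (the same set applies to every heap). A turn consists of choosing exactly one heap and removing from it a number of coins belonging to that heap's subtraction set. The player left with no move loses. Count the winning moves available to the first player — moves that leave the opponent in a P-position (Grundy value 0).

All heaps use S = {1, 3, 7, 8, 9}:
n :  0  1  2  3  4  5  6  7  8  9 10 11 12 13 14 15 16 17 18 19 20 21 22 23 24 25
G :  0  1  0  1  0  1  0  1  2  3  2  3  2  3  2  3  0  1  0  1  0  1  0  1  2  3
Heap A: G(18) = 0.
Heap B: G(15) = 3.
Heap C: G(25) = 3.
Combined Grundy value = 0 ⊕ 3 ⊕ 3 = 0.
A winning move leaves total XOR = 0, i.e. changes one component's Grundy value g to g ⊕ X where X is the current total.
Heap A: target g' = 0⊕0 = 0, but every legal move changes the Grundy value (mex property), so 0 moves.
Heap B: target g' = 3⊕0 = 3, but every legal move changes the Grundy value (mex property), so 0 moves.
Heap C: target g' = 3⊕0 = 3, but every legal move changes the Grundy value (mex property), so 0 moves.

0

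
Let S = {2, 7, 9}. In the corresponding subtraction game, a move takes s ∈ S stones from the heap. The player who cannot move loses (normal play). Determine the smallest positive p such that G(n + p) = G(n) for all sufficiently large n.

15

n :  0  1  2  3  4  5  6  7  8  9 10 11 12 13 14 15 16 17 18 19 20 21 22 23 24 25 26 27 28 29 30 31
G :  0  0  1  1  0  0  1  1  2  2  3  3  2  2  3  0  0  1  1  0  0  1  1  2  2  3  3  2  2  3  0  0
G(n+15) = G(n) holds for n = 0,…,8 (a full window of length max(S) = 9), so the sequence is purely periodic with period 15.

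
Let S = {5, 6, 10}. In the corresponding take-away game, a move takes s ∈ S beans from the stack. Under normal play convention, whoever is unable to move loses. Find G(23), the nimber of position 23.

n :  0  1  2  3  4  5  6  7  8  9 10 11 12 13 14 15 16 17 18 19 20 21 22 23
G :  0  0  0  0  0  1  1  1  1  1  2  2  2  2  2  0  0  0  0  0  1  1  1  1

1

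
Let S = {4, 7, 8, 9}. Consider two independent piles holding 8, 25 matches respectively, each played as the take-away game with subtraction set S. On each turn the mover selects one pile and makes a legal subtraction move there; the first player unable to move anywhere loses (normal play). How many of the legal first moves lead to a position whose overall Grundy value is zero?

All piles use S = {4, 7, 8, 9}:
G(0) = 0
G(1) = mex{} = 0
G(2) = mex{} = 0
G(3) = mex{} = 0
G(4) = mex{0} = 1
G(5) = mex{0} = 1
G(6) = mex{0} = 1
G(7) = mex{0,0} = 1
G(8) = mex{1,0,0} = 2
G(9) = mex{1,0,0,0} = 2
G(10) = mex{1,0,0,0} = 2
G(11) = mex{1,1,0,0} = 2
G(12) = mex{2,1,1,0} = 3
G(13) = mex{2,1,1,1} = 0
G(14) = mex{2,1,1,1} = 0
G(15) = mex{2,2,1,1} = 0
G(16) = mex{3,2,2,1} = 0
G(17) = mex{0,2,2,2} = 1
G(18) = mex{0,2,2,2} = 1
G(19) = mex{0,3,2,2} = 1
G(20) = mex{0,0,3,2} = 1
G(21) = mex{1,0,0,3} = 2
G(22) = mex{1,0,0,0} = 2
G(23) = mex{1,0,0,0} = 2
G(24) = mex{1,1,0,0} = 2
G(25) = mex{2,1,1,0} = 3
Pile A: G(8) = 2.
Pile B: G(25) = 3.
Combined Grundy value = 2 ⊕ 3 = 1.
A winning move leaves total XOR = 0, i.e. changes one component's Grundy value g to g ⊕ X where X is the current total.
Pile A: need g' = 2⊕1 = 3. Options: 8−4→G=1, 8−7→G=0, 8−8→G=0. Hits: 0.
Pile B: need g' = 3⊕1 = 2. Options: 25−4→G=2, 25−7→G=1, 25−8→G=1, 25−9→G=0. Hits: 1.

1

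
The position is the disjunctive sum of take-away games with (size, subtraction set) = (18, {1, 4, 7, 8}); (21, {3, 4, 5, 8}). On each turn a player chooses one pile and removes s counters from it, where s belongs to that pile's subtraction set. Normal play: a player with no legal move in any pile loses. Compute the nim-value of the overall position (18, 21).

Pile A, S = {1, 4, 7, 8}:
n :  0  1  2  3  4  5  6  7  8  9 10 11 12 13 14 15 16 17 18
G :  0  1  0  1  2  0  1  2  3  2  3  0  1  3  0  1  0  1  2
G_A(18) = 2.
Pile B, S = {3, 4, 5, 8}:
G(0) = 0
G(1) = mex{} = 0
G(2) = mex{} = 0
G(3) = mex{0} = 1
G(4) = mex{0,0} = 1
G(5) = mex{0,0,0} = 1
G(6) = mex{1,0,0} = 2
G(7) = mex{1,1,0} = 2
G(8) = mex{1,1,1,0} = 2
G(9) = mex{2,1,1,0} = 3
G(10) = mex{2,2,1,0} = 3
G(11) = mex{2,2,2,1} = 0
G(12) = mex{3,2,2,1} = 0
G(13) = mex{3,3,2,1} = 0
G(14) = mex{0,3,3,2} = 1
G(15) = mex{0,0,3,2} = 1
G(16) = mex{0,0,0,2} = 1
G(17) = mex{1,0,0,3} = 2
G(18) = mex{1,1,0,3} = 2
G(19) = mex{1,1,1,0} = 2
G(20) = mex{2,1,1,0} = 3
G(21) = mex{2,2,1,0} = 3
G_B(21) = 3.
Combined Grundy value = 2 ⊕ 3 = 1.

1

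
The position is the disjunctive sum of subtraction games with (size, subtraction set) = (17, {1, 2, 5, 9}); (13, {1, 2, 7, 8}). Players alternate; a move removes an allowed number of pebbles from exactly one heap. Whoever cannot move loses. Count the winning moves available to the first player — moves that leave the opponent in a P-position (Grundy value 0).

0

Heap A, S = {1, 2, 5, 9}:
n :  0  1  2  3  4  5  6  7  8  9 10 11 12 13 14 15 16 17
G :  0  1  2  0  1  2  0  1  2  3  0  1  2  0  1  2  0  1
G_A(17) = 1.
Heap B, S = {1, 2, 7, 8}:
G(0) = 0
G(1) = mex{0} = 1
G(2) = mex{1,0} = 2
G(3) = mex{2,1} = 0
G(4) = mex{0,2} = 1
G(5) = mex{1,0} = 2
G(6) = mex{2,1} = 0
G(7) = mex{0,2,0} = 1
G(8) = mex{1,0,1,0} = 2
G(9) = mex{2,1,2,1} = 0
G(10) = mex{0,2,0,2} = 1
G(11) = mex{1,0,1,0} = 2
G(12) = mex{2,1,2,1} = 0
G(13) = mex{0,2,0,2} = 1
G_B(13) = 1.
Combined Grundy value = 1 ⊕ 1 = 0.
A winning move leaves total XOR = 0, i.e. changes one component's Grundy value g to g ⊕ X where X is the current total.
Heap A: target g' = 1⊕0 = 1, but every legal move changes the Grundy value (mex property), so 0 moves.
Heap B: target g' = 1⊕0 = 1, but every legal move changes the Grundy value (mex property), so 0 moves.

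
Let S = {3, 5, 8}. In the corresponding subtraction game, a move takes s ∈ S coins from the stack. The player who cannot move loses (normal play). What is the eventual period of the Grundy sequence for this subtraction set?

n :  0  1  2  3  4  5  6  7  8  9 10 11 12 13 14 15 16 17 18 19 20 21 22 23
G :  0  0  0  1  1  1  2  2  2  3  3  0  0  0  1  1  1  2  2  2  3  3  0  0
G(n+11) = G(n) holds for n = 0,…,7 (a full window of length max(S) = 8), so the sequence is purely periodic with period 11.

11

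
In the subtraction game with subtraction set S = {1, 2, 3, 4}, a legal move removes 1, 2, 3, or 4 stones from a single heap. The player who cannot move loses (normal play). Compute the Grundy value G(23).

n :  0  1  2  3  4  5  6  7  8  9 10 11 12 13 14 15 16 17 18 19 20 21 22 23
G :  0  1  2  3  4  0  1  2  3  4  0  1  2  3  4  0  1  2  3  4  0  1  2  3

3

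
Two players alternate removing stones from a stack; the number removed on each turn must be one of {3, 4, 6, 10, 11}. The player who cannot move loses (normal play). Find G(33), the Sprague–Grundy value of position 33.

n :  0  1  2  3  4  5  6  7  8  9 10 11 12 13 14 15 16 17 18 19 20 21 22 23 24 25 26 27 28 29 30 31 32 33
G :  0  0  0  1  1  1  2  2  2  0  3  3  1  4  0  2  0  1  3  1  2  0  2  0  1  3  1  2  0  2  0  1  3  1

1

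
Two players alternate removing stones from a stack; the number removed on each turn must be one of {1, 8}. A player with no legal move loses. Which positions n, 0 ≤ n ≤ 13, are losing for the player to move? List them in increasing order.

G(0) = 0
G(1) = mex{0} = 1
G(2) = mex{1} = 0
G(3) = mex{0} = 1
G(4) = mex{1} = 0
G(5) = mex{0} = 1
G(6) = mex{1} = 0
G(7) = mex{0} = 1
G(8) = mex{1,0} = 2
G(9) = mex{2,1} = 0
G(10) = mex{0,0} = 1
G(11) = mex{1,1} = 0
G(12) = mex{0,0} = 1
G(13) = mex{1,1} = 0
P-positions are exactly the n with G(n) = 0.

0, 2, 4, 6, 9, 11, 13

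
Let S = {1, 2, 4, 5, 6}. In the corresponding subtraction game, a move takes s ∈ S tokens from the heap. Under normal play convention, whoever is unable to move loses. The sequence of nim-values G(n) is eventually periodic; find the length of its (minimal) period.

10

n :  0  1  2  3  4  5  6  7  8  9 10 11 12 13 14 15 16 17 18 19 20 21
G :  0  1  2  0  1  2  3  4  5  3  0  1  2  0  1  2  3  4  5  3  0  1
G(n+10) = G(n) holds for n = 0,…,5 (a full window of length max(S) = 6), so the sequence is purely periodic with period 10.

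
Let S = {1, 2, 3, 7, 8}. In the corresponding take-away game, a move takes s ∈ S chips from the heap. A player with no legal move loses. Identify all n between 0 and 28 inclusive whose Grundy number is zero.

G(0) = 0
G(1) = mex{0} = 1
G(2) = mex{1,0} = 2
G(3) = mex{2,1,0} = 3
G(4) = mex{3,2,1} = 0
G(5) = mex{0,3,2} = 1
G(6) = mex{1,0,3} = 2
G(7) = mex{2,1,0,0} = 3
G(8) = mex{3,2,1,1,0} = 4
G(9) = mex{4,3,2,2,1} = 0
G(10) = mex{0,4,3,3,2} = 1
G(11) = mex{1,0,4,0,3} = 2
G(12) = mex{2,1,0,1,0} = 3
G(13) = mex{3,2,1,2,1} = 0
G(14) = mex{0,3,2,3,2} = 1
G(15) = mex{1,0,3,4,3} = 2
G(16) = mex{2,1,0,0,4} = 3
G(17) = mex{3,2,1,1,0} = 4
G(18) = mex{4,3,2,2,1} = 0
G(19) = mex{0,4,3,3,2} = 1
G(20) = mex{1,0,4,0,3} = 2
G(21) = mex{2,1,0,1,0} = 3
G(22) = mex{3,2,1,2,1} = 0
G(23) = mex{0,3,2,3,2} = 1
G(24) = mex{1,0,3,4,3} = 2
G(25) = mex{2,1,0,0,4} = 3
G(26) = mex{3,2,1,1,0} = 4
G(27) = mex{4,3,2,2,1} = 0
G(28) = mex{0,4,3,3,2} = 1
P-positions are exactly the n with G(n) = 0.

0, 4, 9, 13, 18, 22, 27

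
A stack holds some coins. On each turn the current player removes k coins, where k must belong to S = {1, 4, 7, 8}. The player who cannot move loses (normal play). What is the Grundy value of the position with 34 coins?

2

G(0) = 0
G(1) = mex{0} = 1
G(2) = mex{1} = 0
G(3) = mex{0} = 1
G(4) = mex{1,0} = 2
G(5) = mex{2,1} = 0
G(6) = mex{0,0} = 1
G(7) = mex{1,1,0} = 2
G(8) = mex{2,2,1,0} = 3
G(9) = mex{3,0,0,1} = 2
G(10) = mex{2,1,1,0} = 3
G(11) = mex{3,2,2,1} = 0
G(12) = mex{0,3,0,2} = 1
G(13) = mex{1,2,1,0} = 3
G(14) = mex{3,3,2,1} = 0
G(15) = mex{0,0,3,2} = 1
G(16) = mex{1,1,2,3} = 0
G(17) = mex{0,3,3,2} = 1
G(18) = mex{1,0,0,3} = 2
G(19) = mex{2,1,1,0} = 3
G(20) = mex{3,0,3,1} = 2
G(21) = mex{2,1,0,3} = 4
G(22) = mex{4,2,1,0} = 3
G(23) = mex{3,3,0,1} = 2
G(24) = mex{2,2,1,0} = 3
G(25) = mex{3,4,2,1} = 0
G(26) = mex{0,3,3,2} = 1
G(27) = mex{1,2,2,3} = 0
G(28) = mex{0,3,4,2} = 1
G(29) = mex{1,0,3,4} = 2
G(30) = mex{2,1,2,3} = 0
G(31) = mex{0,0,3,2} = 1
G(32) = mex{1,1,0,3} = 2
G(33) = mex{2,2,1,0} = 3
G(34) = mex{3,0,0,1} = 2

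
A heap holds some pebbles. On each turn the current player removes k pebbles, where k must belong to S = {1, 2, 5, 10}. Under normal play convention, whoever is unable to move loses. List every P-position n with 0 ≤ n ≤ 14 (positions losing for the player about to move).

0, 3, 6, 9, 12

n :  0  1  2  3  4  5  6  7  8  9 10 11 12 13 14
G :  0  1  2  0  1  2  0  1  2  0  1  2  0  1  2
P-positions are exactly the n with G(n) = 0.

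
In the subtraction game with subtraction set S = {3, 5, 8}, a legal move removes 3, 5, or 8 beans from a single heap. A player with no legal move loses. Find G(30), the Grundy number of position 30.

2

n :  0  1  2  3  4  5  6  7  8  9 10 11 12 13 14 15 16 17 18 19 20 21 22 23 24 25 26 27 28 29 30
G :  0  0  0  1  1  1  2  2  2  3  3  0  0  0  1  1  1  2  2  2  3  3  0  0  0  1  1  1  2  2  2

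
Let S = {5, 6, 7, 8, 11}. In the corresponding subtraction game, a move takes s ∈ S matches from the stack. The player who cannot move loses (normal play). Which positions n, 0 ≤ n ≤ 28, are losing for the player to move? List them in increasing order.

n :  0  1  2  3  4  5  6  7  8  9 10 11 12 13 14 15 16 17 18 19 20 21 22 23 24 25 26 27 28
G :  0  0  0  0  0  1  1  1  1  1  2  2  2  2  2  3  0  0  0  0  0  1  1  1  1  1  2  2  2
P-positions are exactly the n with G(n) = 0.

0, 1, 2, 3, 4, 16, 17, 18, 19, 20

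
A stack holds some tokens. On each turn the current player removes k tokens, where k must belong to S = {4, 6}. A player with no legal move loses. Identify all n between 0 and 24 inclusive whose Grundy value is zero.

0, 1, 2, 3, 10, 11, 12, 13, 20, 21, 22, 23

G(0) = 0
G(1) = mex{} = 0
G(2) = mex{} = 0
G(3) = mex{} = 0
G(4) = mex{0} = 1
G(5) = mex{0} = 1
G(6) = mex{0,0} = 1
G(7) = mex{0,0} = 1
G(8) = mex{1,0} = 2
G(9) = mex{1,0} = 2
G(10) = mex{1,1} = 0
G(11) = mex{1,1} = 0
G(12) = mex{2,1} = 0
G(13) = mex{2,1} = 0
G(14) = mex{0,2} = 1
G(15) = mex{0,2} = 1
G(16) = mex{0,0} = 1
G(17) = mex{0,0} = 1
G(18) = mex{1,0} = 2
G(19) = mex{1,0} = 2
G(20) = mex{1,1} = 0
G(21) = mex{1,1} = 0
G(22) = mex{2,1} = 0
G(23) = mex{2,1} = 0
G(24) = mex{0,2} = 1
P-positions are exactly the n with G(n) = 0.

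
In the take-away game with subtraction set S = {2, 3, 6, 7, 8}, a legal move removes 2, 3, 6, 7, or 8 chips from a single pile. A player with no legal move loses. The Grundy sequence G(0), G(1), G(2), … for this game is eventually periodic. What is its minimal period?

14

G(0) = 0
G(1) = mex{} = 0
G(2) = mex{0} = 1
G(3) = mex{0,0} = 1
G(4) = mex{1,0} = 2
G(5) = mex{1,1} = 0
G(6) = mex{2,1,0} = 3
G(7) = mex{0,2,0,0} = 1
G(8) = mex{3,0,1,0,0} = 2
G(9) = mex{1,3,1,1,0} = 2
G(10) = mex{2,1,2,1,1} = 0
G(11) = mex{2,2,0,2,1} = 3
G(12) = mex{0,2,3,0,2} = 1
G(13) = mex{3,0,1,3,0} = 2
G(14) = mex{1,3,2,1,3} = 0
G(15) = mex{2,1,2,2,1} = 0
G(16) = mex{0,2,0,2,2} = 1
G(17) = mex{0,0,3,0,2} = 1
G(18) = mex{1,0,1,3,0} = 2
G(19) = mex{1,1,2,1,3} = 0
G(20) = mex{2,1,0,2,1} = 3
G(21) = mex{0,2,0,0,2} = 1
G(22) = mex{3,0,1,0,0} = 2
G(23) = mex{1,3,1,1,0} = 2
G(24) = mex{2,1,2,1,1} = 0
G(25) = mex{2,2,0,2,1} = 3
G(26) = mex{0,2,3,0,2} = 1
G(27) = mex{3,0,1,3,0} = 2
G(28) = mex{1,3,2,1,3} = 0
G(29) = mex{2,1,2,2,1} = 0
G(n+14) = G(n) holds for n = 0,…,7 (a full window of length max(S) = 8), so the sequence is purely periodic with period 14.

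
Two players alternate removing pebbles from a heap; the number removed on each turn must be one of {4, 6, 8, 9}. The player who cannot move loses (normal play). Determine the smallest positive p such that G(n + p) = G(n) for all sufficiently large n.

13

n :  0  1  2  3  4  5  6  7  8  9 10 11 12 13 14 15 16 17 18 19 20 21 22 23 24 25 26 27
G :  0  0  0  0  1  1  1  1  2  2  2  2  3  0  0  0  0  1  1  1  1  2  2  2  2  3  0  0
G(n+13) = G(n) holds for n = 0,…,8 (a full window of length max(S) = 9), so the sequence is purely periodic with period 13.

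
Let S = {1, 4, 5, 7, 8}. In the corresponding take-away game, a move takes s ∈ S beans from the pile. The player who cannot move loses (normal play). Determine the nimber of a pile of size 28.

2

G(0) = 0
G(1) = mex{0} = 1
G(2) = mex{1} = 0
G(3) = mex{0} = 1
G(4) = mex{1,0} = 2
G(5) = mex{2,1,0} = 3
G(6) = mex{3,0,1} = 2
G(7) = mex{2,1,0,0} = 3
G(8) = mex{3,2,1,1,0} = 4
G(9) = mex{4,3,2,0,1} = 5
G(10) = mex{5,2,3,1,0} = 4
G(11) = mex{4,3,2,2,1} = 0
G(12) = mex{0,4,3,3,2} = 1
G(13) = mex{1,5,4,2,3} = 0
G(14) = mex{0,4,5,3,2} = 1
G(15) = mex{1,0,4,4,3} = 2
G(16) = mex{2,1,0,5,4} = 3
G(17) = mex{3,0,1,4,5} = 2
G(18) = mex{2,1,0,0,4} = 3
G(19) = mex{3,2,1,1,0} = 4
G(20) = mex{4,3,2,0,1} = 5
G(21) = mex{5,2,3,1,0} = 4
G(22) = mex{4,3,2,2,1} = 0
G(23) = mex{0,4,3,3,2} = 1
G(24) = mex{1,5,4,2,3} = 0
G(25) = mex{0,4,5,3,2} = 1
G(26) = mex{1,0,4,4,3} = 2
G(27) = mex{2,1,0,5,4} = 3
G(28) = mex{3,0,1,4,5} = 2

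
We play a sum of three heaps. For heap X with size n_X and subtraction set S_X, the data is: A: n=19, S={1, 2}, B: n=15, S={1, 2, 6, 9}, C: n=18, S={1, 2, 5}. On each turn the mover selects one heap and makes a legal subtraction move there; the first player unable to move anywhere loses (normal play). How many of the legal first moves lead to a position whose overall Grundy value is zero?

Heap A, S = {1, 2}:
G(0) = 0
G(1) = mex{0} = 1
G(2) = mex{1,0} = 2
G(3) = mex{2,1} = 0
G(4) = mex{0,2} = 1
G(5) = mex{1,0} = 2
G(6) = mex{2,1} = 0
G(7) = mex{0,2} = 1
G(8) = mex{1,0} = 2
G(9) = mex{2,1} = 0
G(10) = mex{0,2} = 1
G(11) = mex{1,0} = 2
G(12) = mex{2,1} = 0
G(13) = mex{0,2} = 1
G(14) = mex{1,0} = 2
G(15) = mex{2,1} = 0
G(16) = mex{0,2} = 1
G(17) = mex{1,0} = 2
G(18) = mex{2,1} = 0
G(19) = mex{0,2} = 1
G_A(19) = 1.
Heap B, S = {1, 2, 6, 9}:
G(0) = 0
G(1) = mex{0} = 1
G(2) = mex{1,0} = 2
G(3) = mex{2,1} = 0
G(4) = mex{0,2} = 1
G(5) = mex{1,0} = 2
G(6) = mex{2,1,0} = 3
G(7) = mex{3,2,1} = 0
G(8) = mex{0,3,2} = 1
G(9) = mex{1,0,0,0} = 2
G(10) = mex{2,1,1,1} = 0
G(11) = mex{0,2,2,2} = 1
G(12) = mex{1,0,3,0} = 2
G(13) = mex{2,1,0,1} = 3
G(14) = mex{3,2,1,2} = 0
G(15) = mex{0,3,2,3} = 1
G_B(15) = 1.
Heap C, S = {1, 2, 5}:
n :  0  1  2  3  4  5  6  7  8  9 10 11 12 13 14 15 16 17 18
G :  0  1  2  0  1  2  0  1  2  0  1  2  0  1  2  0  1  2  0
G_C(18) = 0.
Combined Grundy value = 1 ⊕ 1 ⊕ 0 = 0.
A winning move leaves total XOR = 0, i.e. changes one component's Grundy value g to g ⊕ X where X is the current total.
Heap A: target g' = 1⊕0 = 1, but every legal move changes the Grundy value (mex property), so 0 moves.
Heap B: target g' = 1⊕0 = 1, but every legal move changes the Grundy value (mex property), so 0 moves.
Heap C: target g' = 0⊕0 = 0, but every legal move changes the Grundy value (mex property), so 0 moves.

0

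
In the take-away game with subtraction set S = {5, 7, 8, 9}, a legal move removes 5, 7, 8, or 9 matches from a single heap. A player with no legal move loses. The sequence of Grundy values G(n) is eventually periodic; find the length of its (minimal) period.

14

n :  0  1  2  3  4  5  6  7  8  9 10 11 12 13 14 15 16 17 18 19 20 21 22 23 24 25 26 27 28 29
G :  0  0  0  0  0  1  1  1  1  1  2  2  2  2  0  0  0  0  0  1  1  1  1  1  2  2  2  2  0  0
G(n+14) = G(n) holds for n = 0,…,8 (a full window of length max(S) = 9), so the sequence is purely periodic with period 14.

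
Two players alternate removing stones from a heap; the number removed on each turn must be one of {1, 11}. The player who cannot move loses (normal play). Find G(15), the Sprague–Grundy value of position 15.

G(0) = 0
G(1) = mex{0} = 1
G(2) = mex{1} = 0
G(3) = mex{0} = 1
G(4) = mex{1} = 0
G(5) = mex{0} = 1
G(6) = mex{1} = 0
G(7) = mex{0} = 1
G(8) = mex{1} = 0
G(9) = mex{0} = 1
G(10) = mex{1} = 0
G(11) = mex{0,0} = 1
G(12) = mex{1,1} = 0
G(13) = mex{0,0} = 1
G(14) = mex{1,1} = 0
G(15) = mex{0,0} = 1

1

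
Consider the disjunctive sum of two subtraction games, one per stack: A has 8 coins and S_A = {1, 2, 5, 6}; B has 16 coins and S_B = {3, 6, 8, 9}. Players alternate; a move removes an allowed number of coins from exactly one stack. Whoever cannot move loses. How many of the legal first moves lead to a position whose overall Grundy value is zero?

Stack A, S = {1, 2, 5, 6}:
n : 0 1 2 3 4 5 6 7 8
G : 0 1 2 0 1 2 3 0 1
G_A(8) = 1.
Stack B, S = {3, 6, 8, 9}:
G(0) = 0
G(1) = mex{} = 0
G(2) = mex{} = 0
G(3) = mex{0} = 1
G(4) = mex{0} = 1
G(5) = mex{0} = 1
G(6) = mex{1,0} = 2
G(7) = mex{1,0} = 2
G(8) = mex{1,0,0} = 2
G(9) = mex{2,1,0,0} = 3
G(10) = mex{2,1,0,0} = 3
G(11) = mex{2,1,1,0} = 3
G(12) = mex{3,2,1,1} = 0
G(13) = mex{3,2,1,1} = 0
G(14) = mex{3,2,2,1} = 0
G(15) = mex{0,3,2,2} = 1
G(16) = mex{0,3,2,2} = 1
G_B(16) = 1.
Combined Grundy value = 1 ⊕ 1 = 0.
A winning move leaves total XOR = 0, i.e. changes one component's Grundy value g to g ⊕ X where X is the current total.
Stack A: target g' = 1⊕0 = 1, but every legal move changes the Grundy value (mex property), so 0 moves.
Stack B: target g' = 1⊕0 = 1, but every legal move changes the Grundy value (mex property), so 0 moves.

0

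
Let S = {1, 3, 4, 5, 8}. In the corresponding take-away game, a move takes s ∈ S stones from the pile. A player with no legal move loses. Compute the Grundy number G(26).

n :  0  1  2  3  4  5  6  7  8  9 10 11 12 13 14 15 16 17 18 19 20 21 22 23 24 25 26
G :  0  1  0  1  2  3  2  3  4  0  1  0  1  2  3  2  3  4  0  1  0  1  2  3  2  3  4

4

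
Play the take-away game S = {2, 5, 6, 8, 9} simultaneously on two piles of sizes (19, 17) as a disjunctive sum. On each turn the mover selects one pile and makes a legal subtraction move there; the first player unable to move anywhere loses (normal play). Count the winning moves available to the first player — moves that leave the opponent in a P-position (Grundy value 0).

All piles use S = {2, 5, 6, 8, 9}:
G(0) = 0
G(1) = mex{} = 0
G(2) = mex{0} = 1
G(3) = mex{0} = 1
G(4) = mex{1} = 0
G(5) = mex{1,0} = 2
G(6) = mex{0,0,0} = 1
G(7) = mex{2,1,0} = 3
G(8) = mex{1,1,1,0} = 2
G(9) = mex{3,0,1,0,0} = 2
G(10) = mex{2,2,0,1,0} = 3
G(11) = mex{2,1,2,1,1} = 0
G(12) = mex{3,3,1,0,1} = 2
G(13) = mex{0,2,3,2,0} = 1
G(14) = mex{2,2,2,1,2} = 0
G(15) = mex{1,3,2,3,1} = 0
G(16) = mex{0,0,3,2,3} = 1
G(17) = mex{0,2,0,2,2} = 1
G(18) = mex{1,1,2,3,2} = 0
G(19) = mex{1,0,1,0,3} = 2
Pile A: G(19) = 2.
Pile B: G(17) = 1.
Combined Grundy value = 2 ⊕ 1 = 3.
A winning move leaves total XOR = 0, i.e. changes one component's Grundy value g to g ⊕ X where X is the current total.
Pile A: need g' = 2⊕3 = 1. Options: 19−2→G=1, 19−5→G=0, 19−6→G=1, 19−8→G=0, 19−9→G=3. Hits: 2.
Pile B: need g' = 1⊕3 = 2. Options: 17−2→G=0, 17−5→G=2, 17−6→G=0, 17−8→G=2, 17−9→G=2. Hits: 3.

5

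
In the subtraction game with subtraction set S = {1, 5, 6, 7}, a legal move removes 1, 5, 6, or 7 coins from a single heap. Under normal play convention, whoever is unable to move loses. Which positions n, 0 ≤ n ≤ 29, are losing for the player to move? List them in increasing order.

n :  0  1  2  3  4  5  6  7  8  9 10 11 12 13 14 15 16 17 18 19 20 21 22 23 24 25 26 27 28 29
G :  0  1  0  1  0  1  2  3  2  3  2  3  0  1  0  1  0  1  2  3  2  3  2  3  0  1  0  1  0  1
P-positions are exactly the n with G(n) = 0.

0, 2, 4, 12, 14, 16, 24, 26, 28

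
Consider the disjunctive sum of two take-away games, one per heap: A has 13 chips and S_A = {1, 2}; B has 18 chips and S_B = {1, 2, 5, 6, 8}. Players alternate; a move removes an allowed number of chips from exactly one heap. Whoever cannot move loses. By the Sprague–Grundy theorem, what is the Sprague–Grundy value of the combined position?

0

Heap A, S = {1, 2}:
G(0) = 0
G(1) = mex{0} = 1
G(2) = mex{1,0} = 2
G(3) = mex{2,1} = 0
G(4) = mex{0,2} = 1
G(5) = mex{1,0} = 2
G(6) = mex{2,1} = 0
G(7) = mex{0,2} = 1
G(8) = mex{1,0} = 2
G(9) = mex{2,1} = 0
G(10) = mex{0,2} = 1
G(11) = mex{1,0} = 2
G(12) = mex{2,1} = 0
G(13) = mex{0,2} = 1
G_A(13) = 1.
Heap B, S = {1, 2, 5, 6, 8}:
n :  0  1  2  3  4  5  6  7  8  9 10 11 12 13 14 15 16 17 18
G :  0  1  2  0  1  2  3  0  1  2  0  1  2  3  0  1  2  0  1
G_B(18) = 1.
Combined Grundy value = 1 ⊕ 1 = 0.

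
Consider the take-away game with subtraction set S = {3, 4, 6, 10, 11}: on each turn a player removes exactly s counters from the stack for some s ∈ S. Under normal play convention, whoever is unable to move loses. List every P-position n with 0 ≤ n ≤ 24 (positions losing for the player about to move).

0, 1, 2, 9, 14, 16, 21, 23

n :  0  1  2  3  4  5  6  7  8  9 10 11 12 13 14 15 16 17 18 19 20 21 22 23 24
G :  0  0  0  1  1  1  2  2  2  0  3  3  1  4  0  2  0  1  3  1  2  0  2  0  1
P-positions are exactly the n with G(n) = 0.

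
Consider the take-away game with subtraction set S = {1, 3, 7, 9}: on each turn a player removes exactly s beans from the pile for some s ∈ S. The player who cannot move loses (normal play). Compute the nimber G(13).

G(0) = 0
G(1) = mex{0} = 1
G(2) = mex{1} = 0
G(3) = mex{0,0} = 1
G(4) = mex{1,1} = 0
G(5) = mex{0,0} = 1
G(6) = mex{1,1} = 0
G(7) = mex{0,0,0} = 1
G(8) = mex{1,1,1} = 0
G(9) = mex{0,0,0,0} = 1
G(10) = mex{1,1,1,1} = 0
G(11) = mex{0,0,0,0} = 1
G(12) = mex{1,1,1,1} = 0
G(13) = mex{0,0,0,0} = 1

1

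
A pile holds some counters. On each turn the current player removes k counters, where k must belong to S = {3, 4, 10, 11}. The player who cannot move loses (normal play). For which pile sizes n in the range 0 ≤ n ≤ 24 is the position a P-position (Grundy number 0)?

G(0) = 0
G(1) = mex{} = 0
G(2) = mex{} = 0
G(3) = mex{0} = 1
G(4) = mex{0,0} = 1
G(5) = mex{0,0} = 1
G(6) = mex{1,0} = 2
G(7) = mex{1,1} = 0
G(8) = mex{1,1} = 0
G(9) = mex{2,1} = 0
G(10) = mex{0,2,0} = 1
G(11) = mex{0,0,0,0} = 1
G(12) = mex{0,0,0,0} = 1
G(13) = mex{1,0,1,0} = 2
G(14) = mex{1,1,1,1} = 0
G(15) = mex{1,1,1,1} = 0
G(16) = mex{2,1,2,1} = 0
G(17) = mex{0,2,0,2} = 1
G(18) = mex{0,0,0,0} = 1
G(19) = mex{0,0,0,0} = 1
G(20) = mex{1,0,1,0} = 2
G(21) = mex{1,1,1,1} = 0
G(22) = mex{1,1,1,1} = 0
G(23) = mex{2,1,2,1} = 0
G(24) = mex{0,2,0,2} = 1
P-positions are exactly the n with G(n) = 0.

0, 1, 2, 7, 8, 9, 14, 15, 16, 21, 22, 23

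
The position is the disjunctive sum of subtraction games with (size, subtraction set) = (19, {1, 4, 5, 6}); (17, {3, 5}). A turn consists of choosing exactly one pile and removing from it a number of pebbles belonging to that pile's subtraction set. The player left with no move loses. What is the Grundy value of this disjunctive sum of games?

Pile A, S = {1, 4, 5, 6}:
n :  0  1  2  3  4  5  6  7  8  9 10 11 12 13 14 15 16 17 18 19
G :  0  1  0  1  2  3  2  3  4  0  1  0  1  2  3  2  3  4  0  1
G_A(19) = 1.
Pile B, S = {3, 5}:
G(0) = 0
G(1) = mex{} = 0
G(2) = mex{} = 0
G(3) = mex{0} = 1
G(4) = mex{0} = 1
G(5) = mex{0,0} = 1
G(6) = mex{1,0} = 2
G(7) = mex{1,0} = 2
G(8) = mex{1,1} = 0
G(9) = mex{2,1} = 0
G(10) = mex{2,1} = 0
G(11) = mex{0,2} = 1
G(12) = mex{0,2} = 1
G(13) = mex{0,0} = 1
G(14) = mex{1,0} = 2
G(15) = mex{1,0} = 2
G(16) = mex{1,1} = 0
G(17) = mex{2,1} = 0
G_B(17) = 0.
Combined Grundy value = 1 ⊕ 0 = 1.

1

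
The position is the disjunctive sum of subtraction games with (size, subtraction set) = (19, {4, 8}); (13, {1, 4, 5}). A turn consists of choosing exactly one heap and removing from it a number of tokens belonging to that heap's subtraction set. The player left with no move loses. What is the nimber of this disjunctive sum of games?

2

Heap A, S = {4, 8}:
G(0) = 0
G(1) = mex{} = 0
G(2) = mex{} = 0
G(3) = mex{} = 0
G(4) = mex{0} = 1
G(5) = mex{0} = 1
G(6) = mex{0} = 1
G(7) = mex{0} = 1
G(8) = mex{1,0} = 2
G(9) = mex{1,0} = 2
G(10) = mex{1,0} = 2
G(11) = mex{1,0} = 2
G(12) = mex{2,1} = 0
G(13) = mex{2,1} = 0
G(14) = mex{2,1} = 0
G(15) = mex{2,1} = 0
G(16) = mex{0,2} = 1
G(17) = mex{0,2} = 1
G(18) = mex{0,2} = 1
G(19) = mex{0,2} = 1
G_A(19) = 1.
Heap B, S = {1, 4, 5}:
n :  0  1  2  3  4  5  6  7  8  9 10 11 12 13
G :  0  1  0  1  2  3  2  3  0  1  0  1  2  3
G_B(13) = 3.
Combined Grundy value = 1 ⊕ 3 = 2.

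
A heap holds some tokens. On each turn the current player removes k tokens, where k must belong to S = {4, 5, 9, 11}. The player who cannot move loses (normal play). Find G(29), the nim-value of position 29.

G(0) = 0
G(1) = mex{} = 0
G(2) = mex{} = 0
G(3) = mex{} = 0
G(4) = mex{0} = 1
G(5) = mex{0,0} = 1
G(6) = mex{0,0} = 1
G(7) = mex{0,0} = 1
G(8) = mex{1,0} = 2
G(9) = mex{1,1,0} = 2
G(10) = mex{1,1,0} = 2
G(11) = mex{1,1,0,0} = 2
G(12) = mex{2,1,0,0} = 3
G(13) = mex{2,2,1,0} = 3
G(14) = mex{2,2,1,0} = 3
G(15) = mex{2,2,1,1} = 0
G(16) = mex{3,2,1,1} = 0
G(17) = mex{3,3,2,1} = 0
G(18) = mex{3,3,2,1} = 0
G(19) = mex{0,3,2,2} = 1
G(20) = mex{0,0,2,2} = 1
G(21) = mex{0,0,3,2} = 1
G(22) = mex{0,0,3,2} = 1
G(23) = mex{1,0,3,3} = 2
G(24) = mex{1,1,0,3} = 2
G(25) = mex{1,1,0,3} = 2
G(26) = mex{1,1,0,0} = 2
G(27) = mex{2,1,0,0} = 3
G(28) = mex{2,2,1,0} = 3
G(29) = mex{2,2,1,0} = 3

3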